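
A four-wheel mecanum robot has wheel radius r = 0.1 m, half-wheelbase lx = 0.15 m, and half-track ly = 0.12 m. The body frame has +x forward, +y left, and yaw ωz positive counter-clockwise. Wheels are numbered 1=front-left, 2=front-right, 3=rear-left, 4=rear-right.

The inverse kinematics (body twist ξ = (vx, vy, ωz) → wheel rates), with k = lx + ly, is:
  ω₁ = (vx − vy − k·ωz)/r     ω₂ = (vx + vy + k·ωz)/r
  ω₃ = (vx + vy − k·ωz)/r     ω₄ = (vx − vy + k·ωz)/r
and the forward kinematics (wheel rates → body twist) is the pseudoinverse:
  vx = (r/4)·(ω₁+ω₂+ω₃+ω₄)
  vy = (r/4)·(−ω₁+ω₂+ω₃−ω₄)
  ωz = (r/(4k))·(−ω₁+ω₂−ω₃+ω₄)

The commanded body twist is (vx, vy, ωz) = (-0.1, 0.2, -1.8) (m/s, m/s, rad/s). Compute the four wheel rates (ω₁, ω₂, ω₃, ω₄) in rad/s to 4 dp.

k = lx + ly = 0.15 + 0.12 = 0.2700;  k·ωz = 0.2700·-1.8 = -0.4860
ω₁ (FL) = (vx − vy − k·ωz)/r = 0.1860/0.1 = 1.8600
ω₂ (FR) = (vx + vy + k·ωz)/r = -0.3860/0.1 = -3.8600
ω₃ (RL) = (vx + vy − k·ωz)/r = 0.5860/0.1 = 5.8600
ω₄ (RR) = (vx − vy + k·ωz)/r = -0.7860/0.1 = -7.8600

(1.8600, -3.8600, 5.8600, -7.8600)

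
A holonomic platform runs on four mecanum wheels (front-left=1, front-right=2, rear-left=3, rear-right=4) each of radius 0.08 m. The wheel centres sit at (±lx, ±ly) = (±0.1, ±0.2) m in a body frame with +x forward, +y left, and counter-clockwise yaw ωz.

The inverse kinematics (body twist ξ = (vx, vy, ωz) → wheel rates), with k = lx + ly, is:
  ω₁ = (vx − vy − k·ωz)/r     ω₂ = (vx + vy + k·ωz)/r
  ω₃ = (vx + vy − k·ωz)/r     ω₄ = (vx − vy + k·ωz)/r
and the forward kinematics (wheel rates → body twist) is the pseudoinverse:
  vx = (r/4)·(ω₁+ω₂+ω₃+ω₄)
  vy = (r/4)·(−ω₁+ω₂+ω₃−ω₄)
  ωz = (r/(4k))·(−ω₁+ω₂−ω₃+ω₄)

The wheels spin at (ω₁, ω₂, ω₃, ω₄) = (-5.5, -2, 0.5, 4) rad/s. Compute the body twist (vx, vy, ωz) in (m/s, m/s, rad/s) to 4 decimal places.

(-0.0600, 0.0000, 0.4667)

k = lx + ly = 0.1 + 0.2 = 0.3000
ω₁+ω₂+ω₃+ω₄ = -3.0000  →  vx = (0.08/4)·-3.0000 = -0.0600
−ω₁+ω₂+ω₃−ω₄ = 0.0000  →  vy = (0.08/4)·0.0000 = 0.0000
−ω₁+ω₂−ω₃+ω₄ = 7.0000  →  ωz = (0.08/1.2000)·7.0000 = 0.4667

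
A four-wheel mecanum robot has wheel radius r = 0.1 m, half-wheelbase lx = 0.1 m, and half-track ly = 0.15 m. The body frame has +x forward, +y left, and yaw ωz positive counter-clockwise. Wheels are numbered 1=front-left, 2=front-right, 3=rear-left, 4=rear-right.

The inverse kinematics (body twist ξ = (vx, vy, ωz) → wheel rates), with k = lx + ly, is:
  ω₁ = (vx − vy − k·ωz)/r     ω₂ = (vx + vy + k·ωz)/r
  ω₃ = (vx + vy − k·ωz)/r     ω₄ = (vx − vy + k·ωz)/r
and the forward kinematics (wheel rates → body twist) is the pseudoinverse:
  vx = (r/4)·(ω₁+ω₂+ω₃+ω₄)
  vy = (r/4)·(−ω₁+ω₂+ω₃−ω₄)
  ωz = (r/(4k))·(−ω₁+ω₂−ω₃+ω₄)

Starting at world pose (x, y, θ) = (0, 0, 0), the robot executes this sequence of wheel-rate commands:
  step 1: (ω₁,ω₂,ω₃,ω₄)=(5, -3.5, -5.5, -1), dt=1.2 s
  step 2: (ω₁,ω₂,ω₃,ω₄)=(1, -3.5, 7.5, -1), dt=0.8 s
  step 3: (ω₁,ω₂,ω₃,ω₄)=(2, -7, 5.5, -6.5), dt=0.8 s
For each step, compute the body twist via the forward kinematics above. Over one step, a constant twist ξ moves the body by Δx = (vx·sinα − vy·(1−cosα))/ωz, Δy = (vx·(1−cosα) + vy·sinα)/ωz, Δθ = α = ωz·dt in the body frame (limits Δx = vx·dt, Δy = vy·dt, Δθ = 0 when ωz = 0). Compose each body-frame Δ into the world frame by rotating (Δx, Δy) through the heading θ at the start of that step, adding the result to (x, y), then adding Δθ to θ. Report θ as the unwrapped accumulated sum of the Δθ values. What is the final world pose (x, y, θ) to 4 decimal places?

step 1: ξ=(vx,vy,ωz)=(-0.1250, -0.3250, -0.4000), dt=1.2 → body Δ=(-0.2361, -0.3399, -0.4800) → world pose (-0.2361, -0.3399, -0.4800)
step 2: ξ=(vx,vy,ωz)=(0.1000, 0.1000, -1.3000), dt=0.8 → body Δ=(0.1043, 0.0284, -1.0400) → world pose (-0.1305, -0.3629, -1.5200)
step 3: ξ=(vx,vy,ωz)=(-0.1500, 0.0750, -2.1000), dt=0.8 → body Δ=(-0.0314, 0.1147, -1.6800) → world pose (-0.0175, -0.3257, -3.2000)

(-0.0175, -0.3257, -3.2000)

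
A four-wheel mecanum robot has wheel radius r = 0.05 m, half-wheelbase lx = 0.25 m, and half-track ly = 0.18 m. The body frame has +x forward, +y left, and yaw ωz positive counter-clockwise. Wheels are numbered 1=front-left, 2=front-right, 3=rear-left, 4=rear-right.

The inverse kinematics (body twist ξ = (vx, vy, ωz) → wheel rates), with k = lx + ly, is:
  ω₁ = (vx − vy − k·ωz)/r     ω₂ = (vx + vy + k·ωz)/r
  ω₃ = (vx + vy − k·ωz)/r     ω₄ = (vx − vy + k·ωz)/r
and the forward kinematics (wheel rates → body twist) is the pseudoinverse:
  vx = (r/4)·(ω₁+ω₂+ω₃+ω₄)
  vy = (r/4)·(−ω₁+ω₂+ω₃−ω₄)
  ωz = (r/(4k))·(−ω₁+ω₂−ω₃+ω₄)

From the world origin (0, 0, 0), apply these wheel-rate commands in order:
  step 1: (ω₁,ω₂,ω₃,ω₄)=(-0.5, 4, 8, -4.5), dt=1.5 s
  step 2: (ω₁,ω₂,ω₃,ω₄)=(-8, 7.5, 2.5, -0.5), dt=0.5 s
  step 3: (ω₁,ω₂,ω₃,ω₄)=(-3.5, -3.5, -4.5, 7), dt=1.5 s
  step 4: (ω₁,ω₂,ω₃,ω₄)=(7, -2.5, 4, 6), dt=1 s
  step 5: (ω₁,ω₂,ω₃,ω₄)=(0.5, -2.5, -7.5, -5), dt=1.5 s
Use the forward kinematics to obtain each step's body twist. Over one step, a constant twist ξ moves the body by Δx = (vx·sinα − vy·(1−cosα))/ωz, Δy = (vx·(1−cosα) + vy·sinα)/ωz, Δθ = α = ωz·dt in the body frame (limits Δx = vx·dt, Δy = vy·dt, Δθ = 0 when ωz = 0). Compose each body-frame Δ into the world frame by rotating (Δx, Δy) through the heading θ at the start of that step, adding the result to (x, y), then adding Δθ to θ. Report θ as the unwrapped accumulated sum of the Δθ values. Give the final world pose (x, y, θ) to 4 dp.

(0.1056, -0.0513, 0.0945)

step 1: ξ=(vx,vy,ωz)=(0.0875, 0.2125, -0.2326), dt=1.5 → body Δ=(0.1836, 0.2897, -0.3488) → world pose (0.1836, 0.2897, -0.3488)
step 2: ξ=(vx,vy,ωz)=(0.0187, 0.2313, 0.3634), dt=0.5 → body Δ=(-0.0012, 0.1158, 0.1817) → world pose (0.2222, 0.3989, -0.1672)
step 3: ξ=(vx,vy,ωz)=(-0.0563, -0.1438, 0.3343), dt=1.5 → body Δ=(-0.0279, -0.2274, 0.5015) → world pose (0.1568, 0.1793, 0.3343)
step 4: ξ=(vx,vy,ωz)=(0.1813, -0.1438, -0.2180), dt=1.0 → body Δ=(0.1642, -0.1623, -0.2180) → world pose (0.3651, 0.0799, 0.1163)
step 5: ξ=(vx,vy,ωz)=(-0.1812, -0.0688, -0.0145), dt=1.5 → body Δ=(-0.2730, -0.1002, -0.0218) → world pose (0.1056, -0.0513, 0.0945)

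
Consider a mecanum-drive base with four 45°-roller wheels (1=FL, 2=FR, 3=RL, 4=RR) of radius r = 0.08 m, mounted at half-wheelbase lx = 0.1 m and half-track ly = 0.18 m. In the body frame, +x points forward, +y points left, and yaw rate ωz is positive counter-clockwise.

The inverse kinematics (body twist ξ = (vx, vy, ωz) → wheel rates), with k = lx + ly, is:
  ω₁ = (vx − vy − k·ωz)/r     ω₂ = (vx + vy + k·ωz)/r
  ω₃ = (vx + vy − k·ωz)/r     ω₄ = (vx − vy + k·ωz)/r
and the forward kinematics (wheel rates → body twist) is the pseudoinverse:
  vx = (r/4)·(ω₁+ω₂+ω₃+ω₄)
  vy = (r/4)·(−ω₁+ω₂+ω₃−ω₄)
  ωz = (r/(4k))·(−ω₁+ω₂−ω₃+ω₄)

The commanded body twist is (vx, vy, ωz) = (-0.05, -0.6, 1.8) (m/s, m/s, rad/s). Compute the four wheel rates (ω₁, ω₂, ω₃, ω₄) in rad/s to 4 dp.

k = lx + ly = 0.1 + 0.18 = 0.2800;  k·ωz = 0.2800·1.8 = 0.5040
ω₁ (FL) = (vx − vy − k·ωz)/r = 0.0460/0.08 = 0.5750
ω₂ (FR) = (vx + vy + k·ωz)/r = -0.1460/0.08 = -1.8250
ω₃ (RL) = (vx + vy − k·ωz)/r = -1.1540/0.08 = -14.4250
ω₄ (RR) = (vx − vy + k·ωz)/r = 1.0540/0.08 = 13.1750

(0.5750, -1.8250, -14.4250, 13.1750)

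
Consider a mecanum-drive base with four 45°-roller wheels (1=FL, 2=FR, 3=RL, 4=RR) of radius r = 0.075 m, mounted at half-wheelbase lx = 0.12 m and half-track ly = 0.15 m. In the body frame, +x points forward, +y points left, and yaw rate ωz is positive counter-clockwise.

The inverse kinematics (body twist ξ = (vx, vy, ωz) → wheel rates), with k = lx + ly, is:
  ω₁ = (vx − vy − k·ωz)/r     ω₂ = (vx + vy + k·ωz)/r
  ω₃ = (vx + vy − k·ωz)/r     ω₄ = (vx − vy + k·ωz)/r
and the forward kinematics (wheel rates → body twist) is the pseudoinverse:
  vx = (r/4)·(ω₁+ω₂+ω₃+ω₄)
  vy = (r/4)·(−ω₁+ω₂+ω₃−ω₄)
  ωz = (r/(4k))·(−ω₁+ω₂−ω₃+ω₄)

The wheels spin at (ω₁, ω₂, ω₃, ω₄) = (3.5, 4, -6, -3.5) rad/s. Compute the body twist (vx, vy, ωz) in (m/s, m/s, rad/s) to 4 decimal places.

(-0.0375, -0.0375, 0.2083)

k = lx + ly = 0.12 + 0.15 = 0.2700
ω₁+ω₂+ω₃+ω₄ = -2.0000  →  vx = (0.075/4)·-2.0000 = -0.0375
−ω₁+ω₂+ω₃−ω₄ = -2.0000  →  vy = (0.075/4)·-2.0000 = -0.0375
−ω₁+ω₂−ω₃+ω₄ = 3.0000  →  ωz = (0.075/1.0800)·3.0000 = 0.2083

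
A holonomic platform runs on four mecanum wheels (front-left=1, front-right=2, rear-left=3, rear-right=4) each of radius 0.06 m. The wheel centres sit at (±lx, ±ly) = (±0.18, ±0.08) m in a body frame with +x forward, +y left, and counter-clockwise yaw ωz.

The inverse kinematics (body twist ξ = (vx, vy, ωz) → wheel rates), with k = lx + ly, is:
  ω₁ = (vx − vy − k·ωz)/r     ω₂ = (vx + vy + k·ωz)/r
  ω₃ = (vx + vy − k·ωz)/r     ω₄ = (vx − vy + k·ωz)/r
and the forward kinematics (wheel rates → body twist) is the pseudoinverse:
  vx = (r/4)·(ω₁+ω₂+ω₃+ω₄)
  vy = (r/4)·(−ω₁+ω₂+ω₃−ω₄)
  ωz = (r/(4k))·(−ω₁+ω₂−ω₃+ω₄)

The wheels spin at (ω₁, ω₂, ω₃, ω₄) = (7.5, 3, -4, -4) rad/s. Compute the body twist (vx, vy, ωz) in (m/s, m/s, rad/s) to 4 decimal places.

k = lx + ly = 0.18 + 0.08 = 0.2600
ω₁+ω₂+ω₃+ω₄ = 2.5000  →  vx = (0.06/4)·2.5000 = 0.0375
−ω₁+ω₂+ω₃−ω₄ = -4.5000  →  vy = (0.06/4)·-4.5000 = -0.0675
−ω₁+ω₂−ω₃+ω₄ = -4.5000  →  ωz = (0.06/1.0400)·-4.5000 = -0.2596

(0.0375, -0.0675, -0.2596)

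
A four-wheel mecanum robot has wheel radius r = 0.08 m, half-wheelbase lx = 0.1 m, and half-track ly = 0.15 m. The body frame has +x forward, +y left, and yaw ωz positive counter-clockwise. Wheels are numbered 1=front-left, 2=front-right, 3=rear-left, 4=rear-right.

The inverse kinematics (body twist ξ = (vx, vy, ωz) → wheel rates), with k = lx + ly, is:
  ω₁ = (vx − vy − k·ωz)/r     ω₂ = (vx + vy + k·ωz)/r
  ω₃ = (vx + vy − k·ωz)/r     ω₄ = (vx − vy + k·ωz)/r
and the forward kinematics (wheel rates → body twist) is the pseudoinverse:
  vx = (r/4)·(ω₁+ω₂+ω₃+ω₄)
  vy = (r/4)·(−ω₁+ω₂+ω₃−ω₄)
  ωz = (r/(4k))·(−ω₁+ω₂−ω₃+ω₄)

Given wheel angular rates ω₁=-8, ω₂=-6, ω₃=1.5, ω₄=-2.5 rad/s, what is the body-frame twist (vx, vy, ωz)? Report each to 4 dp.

(-0.3000, 0.1200, -0.1600)

k = lx + ly = 0.1 + 0.15 = 0.2500
ω₁+ω₂+ω₃+ω₄ = -15.0000  →  vx = (0.08/4)·-15.0000 = -0.3000
−ω₁+ω₂+ω₃−ω₄ = 6.0000  →  vy = (0.08/4)·6.0000 = 0.1200
−ω₁+ω₂−ω₃+ω₄ = -2.0000  →  ωz = (0.08/1.0000)·-2.0000 = -0.1600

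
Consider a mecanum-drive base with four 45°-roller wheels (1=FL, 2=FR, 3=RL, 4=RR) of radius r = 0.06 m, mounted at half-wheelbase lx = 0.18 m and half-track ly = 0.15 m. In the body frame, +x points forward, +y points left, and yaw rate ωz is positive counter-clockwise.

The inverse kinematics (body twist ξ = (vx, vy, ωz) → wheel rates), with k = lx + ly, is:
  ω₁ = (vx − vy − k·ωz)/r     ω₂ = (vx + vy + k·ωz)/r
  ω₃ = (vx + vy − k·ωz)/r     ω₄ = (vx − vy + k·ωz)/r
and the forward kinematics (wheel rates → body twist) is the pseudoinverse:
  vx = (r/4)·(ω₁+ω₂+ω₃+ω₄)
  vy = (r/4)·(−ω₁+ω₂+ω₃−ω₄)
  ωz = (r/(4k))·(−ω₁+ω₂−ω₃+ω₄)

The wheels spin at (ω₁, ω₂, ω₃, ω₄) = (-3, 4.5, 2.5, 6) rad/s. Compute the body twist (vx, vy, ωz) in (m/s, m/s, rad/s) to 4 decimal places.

(0.1500, 0.0600, 0.5000)

k = lx + ly = 0.18 + 0.15 = 0.3300
ω₁+ω₂+ω₃+ω₄ = 10.0000  →  vx = (0.06/4)·10.0000 = 0.1500
−ω₁+ω₂+ω₃−ω₄ = 4.0000  →  vy = (0.06/4)·4.0000 = 0.0600
−ω₁+ω₂−ω₃+ω₄ = 11.0000  →  ωz = (0.06/1.3200)·11.0000 = 0.5000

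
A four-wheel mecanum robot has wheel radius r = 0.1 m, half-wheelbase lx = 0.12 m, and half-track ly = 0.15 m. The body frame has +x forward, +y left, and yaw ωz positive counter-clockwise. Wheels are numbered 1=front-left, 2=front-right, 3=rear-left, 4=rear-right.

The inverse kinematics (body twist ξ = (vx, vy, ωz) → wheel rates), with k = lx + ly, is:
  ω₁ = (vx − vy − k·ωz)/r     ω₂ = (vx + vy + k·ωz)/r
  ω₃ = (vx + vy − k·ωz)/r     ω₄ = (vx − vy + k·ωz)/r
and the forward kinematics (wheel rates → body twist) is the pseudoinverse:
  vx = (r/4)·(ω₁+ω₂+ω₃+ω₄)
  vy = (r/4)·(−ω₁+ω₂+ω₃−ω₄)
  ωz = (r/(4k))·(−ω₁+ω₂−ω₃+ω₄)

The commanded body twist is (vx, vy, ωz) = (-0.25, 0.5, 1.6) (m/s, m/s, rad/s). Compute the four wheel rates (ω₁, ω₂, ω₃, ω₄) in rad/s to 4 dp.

(-11.8200, 6.8200, -1.8200, -3.1800)

k = lx + ly = 0.12 + 0.15 = 0.2700;  k·ωz = 0.2700·1.6 = 0.4320
ω₁ (FL) = (vx − vy − k·ωz)/r = -1.1820/0.1 = -11.8200
ω₂ (FR) = (vx + vy + k·ωz)/r = 0.6820/0.1 = 6.8200
ω₃ (RL) = (vx + vy − k·ωz)/r = -0.1820/0.1 = -1.8200
ω₄ (RR) = (vx − vy + k·ωz)/r = -0.3180/0.1 = -3.1800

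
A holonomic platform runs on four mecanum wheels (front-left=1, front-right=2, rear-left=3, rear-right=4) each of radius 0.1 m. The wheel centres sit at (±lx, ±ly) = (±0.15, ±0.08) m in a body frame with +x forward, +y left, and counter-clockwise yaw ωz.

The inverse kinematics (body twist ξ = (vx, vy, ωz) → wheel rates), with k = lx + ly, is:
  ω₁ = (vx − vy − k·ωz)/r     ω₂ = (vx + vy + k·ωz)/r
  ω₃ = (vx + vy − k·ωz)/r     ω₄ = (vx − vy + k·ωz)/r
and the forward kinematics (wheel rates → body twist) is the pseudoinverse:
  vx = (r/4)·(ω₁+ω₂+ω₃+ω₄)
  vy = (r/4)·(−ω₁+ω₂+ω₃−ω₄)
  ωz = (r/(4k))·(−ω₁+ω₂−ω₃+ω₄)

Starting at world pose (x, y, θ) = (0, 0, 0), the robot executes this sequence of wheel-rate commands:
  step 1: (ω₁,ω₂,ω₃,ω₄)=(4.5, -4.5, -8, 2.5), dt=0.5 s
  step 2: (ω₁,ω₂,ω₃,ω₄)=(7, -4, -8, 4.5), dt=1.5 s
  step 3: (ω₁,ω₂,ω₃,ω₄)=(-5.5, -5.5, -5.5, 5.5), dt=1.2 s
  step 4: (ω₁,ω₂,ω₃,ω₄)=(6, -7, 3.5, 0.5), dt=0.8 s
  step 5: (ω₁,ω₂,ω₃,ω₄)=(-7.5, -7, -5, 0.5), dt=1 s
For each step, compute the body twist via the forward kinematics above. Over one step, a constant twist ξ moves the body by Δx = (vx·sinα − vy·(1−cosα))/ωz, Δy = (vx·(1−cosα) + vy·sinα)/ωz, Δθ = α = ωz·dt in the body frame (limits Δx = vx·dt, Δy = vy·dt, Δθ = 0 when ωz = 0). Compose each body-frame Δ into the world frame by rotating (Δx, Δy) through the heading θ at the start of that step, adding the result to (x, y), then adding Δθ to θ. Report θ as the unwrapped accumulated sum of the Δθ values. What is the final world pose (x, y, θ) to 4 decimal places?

(0.1185, -1.9586, 1.0217)

step 1: ξ=(vx,vy,ωz)=(-0.1375, -0.4875, 0.1630), dt=0.5 → body Δ=(-0.0587, -0.2463, 0.0815) → world pose (-0.0587, -0.2463, 0.0815)
step 2: ξ=(vx,vy,ωz)=(-0.0125, -0.5875, 0.1630), dt=1.5 → body Δ=(0.0887, -0.8748, 0.2446) → world pose (0.1009, -1.1109, 0.3261)
step 3: ξ=(vx,vy,ωz)=(-0.2750, -0.2750, 1.1957), dt=1.2 → body Δ=(-0.0291, -0.4267, 1.4348) → world pose (0.2100, -1.5244, 1.7609)
step 4: ξ=(vx,vy,ωz)=(0.0750, -0.2500, -1.7391), dt=0.8 → body Δ=(-0.0757, -0.1769, -1.3913) → world pose (0.3980, -1.5653, 0.3696)
step 5: ξ=(vx,vy,ωz)=(-0.4750, -0.1250, 0.6522), dt=1.0 → body Δ=(-0.4027, -0.2658, 0.6522) → world pose (0.1185, -1.9586, 1.0217)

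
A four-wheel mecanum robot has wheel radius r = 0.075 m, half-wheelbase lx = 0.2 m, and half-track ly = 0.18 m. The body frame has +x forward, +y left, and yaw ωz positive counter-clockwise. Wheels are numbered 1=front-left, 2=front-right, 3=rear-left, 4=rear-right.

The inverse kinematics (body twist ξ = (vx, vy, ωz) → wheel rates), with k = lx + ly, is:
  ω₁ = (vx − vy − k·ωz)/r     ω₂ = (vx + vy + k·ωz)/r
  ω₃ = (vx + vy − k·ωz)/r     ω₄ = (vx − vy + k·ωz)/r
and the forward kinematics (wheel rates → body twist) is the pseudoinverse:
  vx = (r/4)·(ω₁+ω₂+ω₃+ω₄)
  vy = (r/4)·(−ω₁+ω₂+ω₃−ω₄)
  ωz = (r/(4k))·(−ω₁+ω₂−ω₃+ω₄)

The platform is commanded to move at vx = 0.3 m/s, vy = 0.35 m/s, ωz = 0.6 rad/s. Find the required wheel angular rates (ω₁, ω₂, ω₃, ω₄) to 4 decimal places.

k = lx + ly = 0.2 + 0.18 = 0.3800;  k·ωz = 0.3800·0.6 = 0.2280
ω₁ (FL) = (vx − vy − k·ωz)/r = -0.2780/0.075 = -3.7067
ω₂ (FR) = (vx + vy + k·ωz)/r = 0.8780/0.075 = 11.7067
ω₃ (RL) = (vx + vy − k·ωz)/r = 0.4220/0.075 = 5.6267
ω₄ (RR) = (vx − vy + k·ωz)/r = 0.1780/0.075 = 2.3733

(-3.7067, 11.7067, 5.6267, 2.3733)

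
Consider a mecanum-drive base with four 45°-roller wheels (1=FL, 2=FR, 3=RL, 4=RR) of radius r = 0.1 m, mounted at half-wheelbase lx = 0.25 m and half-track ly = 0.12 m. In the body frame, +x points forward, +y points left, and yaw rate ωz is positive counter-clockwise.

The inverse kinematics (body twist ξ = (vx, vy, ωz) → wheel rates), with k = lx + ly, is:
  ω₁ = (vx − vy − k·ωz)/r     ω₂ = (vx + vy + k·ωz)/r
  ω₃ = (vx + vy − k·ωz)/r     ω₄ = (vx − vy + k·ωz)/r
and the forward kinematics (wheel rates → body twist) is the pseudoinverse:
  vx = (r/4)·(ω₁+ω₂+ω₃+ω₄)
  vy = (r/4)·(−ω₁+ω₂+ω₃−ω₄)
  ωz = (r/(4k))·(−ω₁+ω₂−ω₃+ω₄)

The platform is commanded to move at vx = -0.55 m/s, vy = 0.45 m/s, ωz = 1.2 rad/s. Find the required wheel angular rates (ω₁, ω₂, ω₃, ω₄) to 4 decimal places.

k = lx + ly = 0.25 + 0.12 = 0.3700;  k·ωz = 0.3700·1.2 = 0.4440
ω₁ (FL) = (vx − vy − k·ωz)/r = -1.4440/0.1 = -14.4400
ω₂ (FR) = (vx + vy + k·ωz)/r = 0.3440/0.1 = 3.4400
ω₃ (RL) = (vx + vy − k·ωz)/r = -0.5440/0.1 = -5.4400
ω₄ (RR) = (vx − vy + k·ωz)/r = -0.5560/0.1 = -5.5600

(-14.4400, 3.4400, -5.4400, -5.5600)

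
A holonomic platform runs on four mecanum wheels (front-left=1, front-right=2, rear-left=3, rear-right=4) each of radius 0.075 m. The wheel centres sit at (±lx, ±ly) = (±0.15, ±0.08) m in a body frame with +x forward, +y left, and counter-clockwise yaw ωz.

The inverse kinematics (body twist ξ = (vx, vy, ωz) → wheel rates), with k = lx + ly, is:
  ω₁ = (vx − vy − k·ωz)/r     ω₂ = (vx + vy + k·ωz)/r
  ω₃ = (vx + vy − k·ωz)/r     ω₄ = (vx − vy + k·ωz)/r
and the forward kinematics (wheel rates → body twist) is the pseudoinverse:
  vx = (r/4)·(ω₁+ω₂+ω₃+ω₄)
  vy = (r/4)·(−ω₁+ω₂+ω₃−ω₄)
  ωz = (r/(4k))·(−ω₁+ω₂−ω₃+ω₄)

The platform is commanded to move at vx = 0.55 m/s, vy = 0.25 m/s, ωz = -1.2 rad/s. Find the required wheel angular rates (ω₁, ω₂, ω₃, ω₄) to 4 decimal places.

(7.6800, 6.9867, 14.3467, 0.3200)

k = lx + ly = 0.15 + 0.08 = 0.2300;  k·ωz = 0.2300·-1.2 = -0.2760
ω₁ (FL) = (vx − vy − k·ωz)/r = 0.5760/0.075 = 7.6800
ω₂ (FR) = (vx + vy + k·ωz)/r = 0.5240/0.075 = 6.9867
ω₃ (RL) = (vx + vy − k·ωz)/r = 1.0760/0.075 = 14.3467
ω₄ (RR) = (vx − vy + k·ωz)/r = 0.0240/0.075 = 0.3200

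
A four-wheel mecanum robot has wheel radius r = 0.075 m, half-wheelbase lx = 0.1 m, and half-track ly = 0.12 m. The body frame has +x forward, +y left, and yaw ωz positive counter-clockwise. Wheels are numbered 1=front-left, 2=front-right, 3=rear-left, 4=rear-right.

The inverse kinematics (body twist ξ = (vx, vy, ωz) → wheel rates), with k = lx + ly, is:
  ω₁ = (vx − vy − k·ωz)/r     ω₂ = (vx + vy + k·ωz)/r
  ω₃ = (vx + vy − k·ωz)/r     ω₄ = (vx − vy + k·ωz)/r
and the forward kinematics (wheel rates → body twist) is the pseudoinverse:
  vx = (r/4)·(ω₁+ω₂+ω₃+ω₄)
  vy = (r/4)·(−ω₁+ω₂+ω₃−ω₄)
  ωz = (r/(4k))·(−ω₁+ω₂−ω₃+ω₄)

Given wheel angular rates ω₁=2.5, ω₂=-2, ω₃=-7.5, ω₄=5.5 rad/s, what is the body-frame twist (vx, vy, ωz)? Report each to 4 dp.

(-0.0281, -0.3281, 0.7244)

k = lx + ly = 0.1 + 0.12 = 0.2200
ω₁+ω₂+ω₃+ω₄ = -1.5000  →  vx = (0.075/4)·-1.5000 = -0.0281
−ω₁+ω₂+ω₃−ω₄ = -17.5000  →  vy = (0.075/4)·-17.5000 = -0.3281
−ω₁+ω₂−ω₃+ω₄ = 8.5000  →  ωz = (0.075/0.8800)·8.5000 = 0.7244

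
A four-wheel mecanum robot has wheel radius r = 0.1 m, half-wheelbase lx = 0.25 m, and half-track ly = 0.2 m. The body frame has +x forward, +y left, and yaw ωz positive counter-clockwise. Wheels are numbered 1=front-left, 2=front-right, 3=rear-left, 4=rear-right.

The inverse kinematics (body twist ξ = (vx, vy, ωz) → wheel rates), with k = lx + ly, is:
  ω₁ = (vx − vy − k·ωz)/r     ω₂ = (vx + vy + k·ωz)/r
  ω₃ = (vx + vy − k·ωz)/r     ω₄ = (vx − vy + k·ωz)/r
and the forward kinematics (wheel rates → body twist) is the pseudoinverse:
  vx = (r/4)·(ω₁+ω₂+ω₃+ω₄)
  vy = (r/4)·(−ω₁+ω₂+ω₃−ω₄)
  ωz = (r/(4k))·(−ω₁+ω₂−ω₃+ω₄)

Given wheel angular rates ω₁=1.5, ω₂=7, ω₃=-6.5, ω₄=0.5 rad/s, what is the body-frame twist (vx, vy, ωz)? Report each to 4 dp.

k = lx + ly = 0.25 + 0.2 = 0.4500
ω₁+ω₂+ω₃+ω₄ = 2.5000  →  vx = (0.1/4)·2.5000 = 0.0625
−ω₁+ω₂+ω₃−ω₄ = -1.5000  →  vy = (0.1/4)·-1.5000 = -0.0375
−ω₁+ω₂−ω₃+ω₄ = 12.5000  →  ωz = (0.1/1.8000)·12.5000 = 0.6944

(0.0625, -0.0375, 0.6944)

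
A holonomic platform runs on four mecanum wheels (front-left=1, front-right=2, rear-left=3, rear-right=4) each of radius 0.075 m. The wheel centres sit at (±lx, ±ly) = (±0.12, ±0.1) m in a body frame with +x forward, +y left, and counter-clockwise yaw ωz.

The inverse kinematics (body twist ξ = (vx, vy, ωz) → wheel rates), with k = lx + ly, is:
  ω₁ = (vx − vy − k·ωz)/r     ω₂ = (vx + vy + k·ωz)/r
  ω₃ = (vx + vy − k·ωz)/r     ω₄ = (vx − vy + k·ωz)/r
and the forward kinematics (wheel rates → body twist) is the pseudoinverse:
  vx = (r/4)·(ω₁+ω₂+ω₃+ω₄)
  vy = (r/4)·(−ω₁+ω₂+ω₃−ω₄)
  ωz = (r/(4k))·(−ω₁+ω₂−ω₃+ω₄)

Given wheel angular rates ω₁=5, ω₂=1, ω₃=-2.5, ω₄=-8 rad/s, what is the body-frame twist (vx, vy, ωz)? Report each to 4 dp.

(-0.0844, 0.0281, -0.8097)

k = lx + ly = 0.12 + 0.1 = 0.2200
ω₁+ω₂+ω₃+ω₄ = -4.5000  →  vx = (0.075/4)·-4.5000 = -0.0844
−ω₁+ω₂+ω₃−ω₄ = 1.5000  →  vy = (0.075/4)·1.5000 = 0.0281
−ω₁+ω₂−ω₃+ω₄ = -9.5000  →  ωz = (0.075/0.8800)·-9.5000 = -0.8097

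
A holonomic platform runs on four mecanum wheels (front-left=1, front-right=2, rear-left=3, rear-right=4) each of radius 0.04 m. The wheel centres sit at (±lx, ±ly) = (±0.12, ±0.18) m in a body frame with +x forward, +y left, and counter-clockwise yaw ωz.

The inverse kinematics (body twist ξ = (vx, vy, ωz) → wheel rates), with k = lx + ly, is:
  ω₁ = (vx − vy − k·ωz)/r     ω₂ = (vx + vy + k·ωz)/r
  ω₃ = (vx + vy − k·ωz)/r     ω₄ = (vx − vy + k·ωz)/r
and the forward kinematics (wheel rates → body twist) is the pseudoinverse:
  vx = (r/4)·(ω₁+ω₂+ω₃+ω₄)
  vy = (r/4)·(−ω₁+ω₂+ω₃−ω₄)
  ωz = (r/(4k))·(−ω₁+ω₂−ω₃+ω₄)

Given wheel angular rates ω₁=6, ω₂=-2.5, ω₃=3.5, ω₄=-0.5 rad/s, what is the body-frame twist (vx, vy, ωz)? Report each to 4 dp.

k = lx + ly = 0.12 + 0.18 = 0.3000
ω₁+ω₂+ω₃+ω₄ = 6.5000  →  vx = (0.04/4)·6.5000 = 0.0650
−ω₁+ω₂+ω₃−ω₄ = -4.5000  →  vy = (0.04/4)·-4.5000 = -0.0450
−ω₁+ω₂−ω₃+ω₄ = -12.5000  →  ωz = (0.04/1.2000)·-12.5000 = -0.4167

(0.0650, -0.0450, -0.4167)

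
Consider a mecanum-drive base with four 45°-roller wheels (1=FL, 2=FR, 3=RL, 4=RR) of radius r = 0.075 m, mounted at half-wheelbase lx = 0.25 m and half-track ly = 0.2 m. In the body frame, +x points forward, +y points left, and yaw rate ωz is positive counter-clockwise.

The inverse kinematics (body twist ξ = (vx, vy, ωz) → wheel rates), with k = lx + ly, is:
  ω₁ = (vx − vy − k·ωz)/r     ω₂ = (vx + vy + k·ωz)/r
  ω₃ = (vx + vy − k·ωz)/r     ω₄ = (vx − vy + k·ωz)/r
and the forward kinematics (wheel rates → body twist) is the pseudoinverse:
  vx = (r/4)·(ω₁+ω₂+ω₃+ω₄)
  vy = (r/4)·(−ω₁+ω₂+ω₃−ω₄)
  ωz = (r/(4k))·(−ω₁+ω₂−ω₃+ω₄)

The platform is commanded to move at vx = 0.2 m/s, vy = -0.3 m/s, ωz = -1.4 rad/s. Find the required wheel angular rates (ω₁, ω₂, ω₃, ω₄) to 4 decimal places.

(15.0667, -9.7333, 7.0667, -1.7333)

k = lx + ly = 0.25 + 0.2 = 0.4500;  k·ωz = 0.4500·-1.4 = -0.6300
ω₁ (FL) = (vx − vy − k·ωz)/r = 1.1300/0.075 = 15.0667
ω₂ (FR) = (vx + vy + k·ωz)/r = -0.7300/0.075 = -9.7333
ω₃ (RL) = (vx + vy − k·ωz)/r = 0.5300/0.075 = 7.0667
ω₄ (RR) = (vx − vy + k·ωz)/r = -0.1300/0.075 = -1.7333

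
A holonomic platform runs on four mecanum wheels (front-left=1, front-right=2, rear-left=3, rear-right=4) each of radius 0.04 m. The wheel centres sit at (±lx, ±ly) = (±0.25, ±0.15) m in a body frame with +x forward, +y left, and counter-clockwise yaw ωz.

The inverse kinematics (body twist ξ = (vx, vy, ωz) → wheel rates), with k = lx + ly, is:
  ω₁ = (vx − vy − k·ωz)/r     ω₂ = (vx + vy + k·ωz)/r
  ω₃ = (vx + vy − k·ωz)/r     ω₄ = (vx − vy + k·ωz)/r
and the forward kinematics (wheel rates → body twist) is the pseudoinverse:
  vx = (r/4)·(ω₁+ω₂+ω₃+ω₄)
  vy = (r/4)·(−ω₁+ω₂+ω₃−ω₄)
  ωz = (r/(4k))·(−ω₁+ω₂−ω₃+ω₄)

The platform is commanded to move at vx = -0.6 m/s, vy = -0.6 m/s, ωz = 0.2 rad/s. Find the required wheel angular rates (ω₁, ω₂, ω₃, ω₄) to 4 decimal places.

(-2.0000, -28.0000, -32.0000, 2.0000)

k = lx + ly = 0.25 + 0.15 = 0.4000;  k·ωz = 0.4000·0.2 = 0.0800
ω₁ (FL) = (vx − vy − k·ωz)/r = -0.0800/0.04 = -2.0000
ω₂ (FR) = (vx + vy + k·ωz)/r = -1.1200/0.04 = -28.0000
ω₃ (RL) = (vx + vy − k·ωz)/r = -1.2800/0.04 = -32.0000
ω₄ (RR) = (vx − vy + k·ωz)/r = 0.0800/0.04 = 2.0000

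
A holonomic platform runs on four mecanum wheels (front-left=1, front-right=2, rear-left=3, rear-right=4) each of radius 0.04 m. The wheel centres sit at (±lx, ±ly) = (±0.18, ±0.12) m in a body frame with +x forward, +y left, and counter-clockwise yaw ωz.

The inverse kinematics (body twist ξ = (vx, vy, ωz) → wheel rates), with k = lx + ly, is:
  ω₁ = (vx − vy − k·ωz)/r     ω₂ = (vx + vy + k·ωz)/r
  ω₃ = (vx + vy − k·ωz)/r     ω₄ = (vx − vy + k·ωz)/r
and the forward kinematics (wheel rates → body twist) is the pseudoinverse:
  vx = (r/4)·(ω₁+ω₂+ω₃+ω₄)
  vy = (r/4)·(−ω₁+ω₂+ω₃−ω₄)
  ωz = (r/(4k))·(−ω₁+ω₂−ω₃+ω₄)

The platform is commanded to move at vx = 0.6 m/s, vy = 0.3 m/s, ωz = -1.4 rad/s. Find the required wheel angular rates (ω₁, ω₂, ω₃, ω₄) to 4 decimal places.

k = lx + ly = 0.18 + 0.12 = 0.3000;  k·ωz = 0.3000·-1.4 = -0.4200
ω₁ (FL) = (vx − vy − k·ωz)/r = 0.7200/0.04 = 18.0000
ω₂ (FR) = (vx + vy + k·ωz)/r = 0.4800/0.04 = 12.0000
ω₃ (RL) = (vx + vy − k·ωz)/r = 1.3200/0.04 = 33.0000
ω₄ (RR) = (vx − vy + k·ωz)/r = -0.1200/0.04 = -3.0000

(18.0000, 12.0000, 33.0000, -3.0000)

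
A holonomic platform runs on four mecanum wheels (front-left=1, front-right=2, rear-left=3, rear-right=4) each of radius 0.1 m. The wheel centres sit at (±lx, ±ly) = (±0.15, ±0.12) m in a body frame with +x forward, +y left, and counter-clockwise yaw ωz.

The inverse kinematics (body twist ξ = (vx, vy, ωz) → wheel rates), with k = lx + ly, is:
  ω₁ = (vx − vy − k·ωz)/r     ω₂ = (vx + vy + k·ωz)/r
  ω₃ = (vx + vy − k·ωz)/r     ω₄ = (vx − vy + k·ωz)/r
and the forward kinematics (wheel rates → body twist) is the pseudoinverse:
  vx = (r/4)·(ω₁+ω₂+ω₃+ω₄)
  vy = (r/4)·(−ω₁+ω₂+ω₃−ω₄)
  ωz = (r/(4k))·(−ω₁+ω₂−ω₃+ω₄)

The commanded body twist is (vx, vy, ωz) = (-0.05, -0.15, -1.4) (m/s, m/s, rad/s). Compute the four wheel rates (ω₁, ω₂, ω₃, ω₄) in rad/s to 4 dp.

(4.7800, -5.7800, 1.7800, -2.7800)

k = lx + ly = 0.15 + 0.12 = 0.2700;  k·ωz = 0.2700·-1.4 = -0.3780
ω₁ (FL) = (vx − vy − k·ωz)/r = 0.4780/0.1 = 4.7800
ω₂ (FR) = (vx + vy + k·ωz)/r = -0.5780/0.1 = -5.7800
ω₃ (RL) = (vx + vy − k·ωz)/r = 0.1780/0.1 = 1.7800
ω₄ (RR) = (vx − vy + k·ωz)/r = -0.2780/0.1 = -2.7800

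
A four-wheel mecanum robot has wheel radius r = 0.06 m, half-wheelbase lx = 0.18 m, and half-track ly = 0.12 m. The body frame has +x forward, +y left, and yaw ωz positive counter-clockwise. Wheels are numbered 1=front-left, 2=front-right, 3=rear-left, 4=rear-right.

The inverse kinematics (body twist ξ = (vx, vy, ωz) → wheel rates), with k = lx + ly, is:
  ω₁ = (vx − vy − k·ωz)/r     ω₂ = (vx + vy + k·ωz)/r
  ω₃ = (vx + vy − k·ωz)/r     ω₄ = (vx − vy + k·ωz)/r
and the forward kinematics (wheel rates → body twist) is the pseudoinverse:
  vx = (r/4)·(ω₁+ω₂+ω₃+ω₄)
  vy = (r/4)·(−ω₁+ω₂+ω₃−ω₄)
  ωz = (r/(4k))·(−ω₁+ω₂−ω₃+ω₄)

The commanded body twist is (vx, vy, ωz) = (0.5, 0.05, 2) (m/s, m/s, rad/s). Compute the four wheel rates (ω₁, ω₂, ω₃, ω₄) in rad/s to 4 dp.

k = lx + ly = 0.18 + 0.12 = 0.3000;  k·ωz = 0.3000·2 = 0.6000
ω₁ (FL) = (vx − vy − k·ωz)/r = -0.1500/0.06 = -2.5000
ω₂ (FR) = (vx + vy + k·ωz)/r = 1.1500/0.06 = 19.1667
ω₃ (RL) = (vx + vy − k·ωz)/r = -0.0500/0.06 = -0.8333
ω₄ (RR) = (vx − vy + k·ωz)/r = 1.0500/0.06 = 17.5000

(-2.5000, 19.1667, -0.8333, 17.5000)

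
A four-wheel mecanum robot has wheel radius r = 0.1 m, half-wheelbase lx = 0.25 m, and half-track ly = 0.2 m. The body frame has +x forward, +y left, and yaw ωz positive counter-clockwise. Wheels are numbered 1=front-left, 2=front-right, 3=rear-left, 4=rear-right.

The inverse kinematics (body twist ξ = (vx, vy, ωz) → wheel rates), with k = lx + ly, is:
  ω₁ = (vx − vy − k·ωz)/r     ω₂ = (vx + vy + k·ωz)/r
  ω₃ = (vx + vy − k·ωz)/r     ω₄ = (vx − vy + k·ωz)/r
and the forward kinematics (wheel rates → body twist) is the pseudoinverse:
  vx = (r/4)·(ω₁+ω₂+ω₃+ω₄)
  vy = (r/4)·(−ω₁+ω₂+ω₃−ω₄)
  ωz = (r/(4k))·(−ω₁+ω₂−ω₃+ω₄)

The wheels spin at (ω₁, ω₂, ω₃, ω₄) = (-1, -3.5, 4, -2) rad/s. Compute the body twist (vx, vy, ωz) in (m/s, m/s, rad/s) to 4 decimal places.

k = lx + ly = 0.25 + 0.2 = 0.4500
ω₁+ω₂+ω₃+ω₄ = -2.5000  →  vx = (0.1/4)·-2.5000 = -0.0625
−ω₁+ω₂+ω₃−ω₄ = 3.5000  →  vy = (0.1/4)·3.5000 = 0.0875
−ω₁+ω₂−ω₃+ω₄ = -8.5000  →  ωz = (0.1/1.8000)·-8.5000 = -0.4722

(-0.0625, 0.0875, -0.4722)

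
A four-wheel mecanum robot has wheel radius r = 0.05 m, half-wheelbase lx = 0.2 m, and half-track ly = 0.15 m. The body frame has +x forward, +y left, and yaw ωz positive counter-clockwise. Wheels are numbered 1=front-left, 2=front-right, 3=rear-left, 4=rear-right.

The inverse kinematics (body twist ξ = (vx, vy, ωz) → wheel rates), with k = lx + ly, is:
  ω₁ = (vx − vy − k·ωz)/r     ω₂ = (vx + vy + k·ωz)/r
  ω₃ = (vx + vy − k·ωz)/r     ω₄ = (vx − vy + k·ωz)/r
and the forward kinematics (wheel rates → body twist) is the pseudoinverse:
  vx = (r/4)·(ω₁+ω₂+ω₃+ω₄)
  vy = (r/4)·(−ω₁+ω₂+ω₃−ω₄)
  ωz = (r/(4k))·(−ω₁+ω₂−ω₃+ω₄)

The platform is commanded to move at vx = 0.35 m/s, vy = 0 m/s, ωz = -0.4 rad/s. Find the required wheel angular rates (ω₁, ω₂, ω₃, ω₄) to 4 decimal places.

(9.8000, 4.2000, 9.8000, 4.2000)

k = lx + ly = 0.2 + 0.15 = 0.3500;  k·ωz = 0.3500·-0.4 = -0.1400
ω₁ (FL) = (vx − vy − k·ωz)/r = 0.4900/0.05 = 9.8000
ω₂ (FR) = (vx + vy + k·ωz)/r = 0.2100/0.05 = 4.2000
ω₃ (RL) = (vx + vy − k·ωz)/r = 0.4900/0.05 = 9.8000
ω₄ (RR) = (vx − vy + k·ωz)/r = 0.2100/0.05 = 4.2000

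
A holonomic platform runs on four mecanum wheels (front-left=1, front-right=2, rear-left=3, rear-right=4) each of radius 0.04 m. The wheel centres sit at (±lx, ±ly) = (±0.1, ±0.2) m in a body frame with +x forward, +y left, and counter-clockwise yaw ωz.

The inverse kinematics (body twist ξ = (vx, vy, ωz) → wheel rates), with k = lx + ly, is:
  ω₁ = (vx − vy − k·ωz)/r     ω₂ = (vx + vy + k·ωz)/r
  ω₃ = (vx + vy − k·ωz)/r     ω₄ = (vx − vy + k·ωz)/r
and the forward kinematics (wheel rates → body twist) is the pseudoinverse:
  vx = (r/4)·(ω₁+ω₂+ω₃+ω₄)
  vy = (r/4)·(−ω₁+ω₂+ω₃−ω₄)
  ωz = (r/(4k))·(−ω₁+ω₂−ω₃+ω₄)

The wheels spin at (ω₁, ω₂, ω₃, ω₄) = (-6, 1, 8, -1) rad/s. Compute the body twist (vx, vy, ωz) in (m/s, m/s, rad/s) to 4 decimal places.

k = lx + ly = 0.1 + 0.2 = 0.3000
ω₁+ω₂+ω₃+ω₄ = 2.0000  →  vx = (0.04/4)·2.0000 = 0.0200
−ω₁+ω₂+ω₃−ω₄ = 16.0000  →  vy = (0.04/4)·16.0000 = 0.1600
−ω₁+ω₂−ω₃+ω₄ = -2.0000  →  ωz = (0.04/1.2000)·-2.0000 = -0.0667

(0.0200, 0.1600, -0.0667)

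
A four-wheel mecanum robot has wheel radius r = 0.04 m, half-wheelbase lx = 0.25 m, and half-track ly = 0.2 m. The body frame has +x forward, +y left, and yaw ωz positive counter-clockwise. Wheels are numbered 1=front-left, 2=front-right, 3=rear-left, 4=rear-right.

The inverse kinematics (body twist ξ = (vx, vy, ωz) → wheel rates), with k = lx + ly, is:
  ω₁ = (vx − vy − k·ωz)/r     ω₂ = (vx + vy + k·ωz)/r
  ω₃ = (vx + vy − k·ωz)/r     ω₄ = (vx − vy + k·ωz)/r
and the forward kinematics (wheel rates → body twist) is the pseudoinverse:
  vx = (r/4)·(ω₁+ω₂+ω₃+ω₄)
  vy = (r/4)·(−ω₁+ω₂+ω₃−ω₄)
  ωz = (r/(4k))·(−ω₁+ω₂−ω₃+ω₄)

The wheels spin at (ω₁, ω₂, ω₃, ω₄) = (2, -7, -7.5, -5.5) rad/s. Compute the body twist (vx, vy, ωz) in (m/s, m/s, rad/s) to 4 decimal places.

k = lx + ly = 0.25 + 0.2 = 0.4500
ω₁+ω₂+ω₃+ω₄ = -18.0000  →  vx = (0.04/4)·-18.0000 = -0.1800
−ω₁+ω₂+ω₃−ω₄ = -11.0000  →  vy = (0.04/4)·-11.0000 = -0.1100
−ω₁+ω₂−ω₃+ω₄ = -7.0000  →  ωz = (0.04/1.8000)·-7.0000 = -0.1556

(-0.1800, -0.1100, -0.1556)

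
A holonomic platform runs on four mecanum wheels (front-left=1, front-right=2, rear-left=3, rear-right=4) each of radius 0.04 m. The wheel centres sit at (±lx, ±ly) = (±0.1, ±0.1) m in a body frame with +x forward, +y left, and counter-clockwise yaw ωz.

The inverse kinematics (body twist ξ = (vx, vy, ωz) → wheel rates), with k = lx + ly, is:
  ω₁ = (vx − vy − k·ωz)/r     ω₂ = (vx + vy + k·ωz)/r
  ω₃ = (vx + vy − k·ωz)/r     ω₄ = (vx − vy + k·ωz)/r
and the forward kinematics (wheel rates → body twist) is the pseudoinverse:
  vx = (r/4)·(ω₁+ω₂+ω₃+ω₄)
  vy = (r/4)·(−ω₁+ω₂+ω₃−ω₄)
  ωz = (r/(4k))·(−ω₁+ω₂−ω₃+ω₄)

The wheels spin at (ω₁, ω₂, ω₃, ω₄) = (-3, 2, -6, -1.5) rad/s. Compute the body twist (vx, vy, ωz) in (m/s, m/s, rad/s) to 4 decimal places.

k = lx + ly = 0.1 + 0.1 = 0.2000
ω₁+ω₂+ω₃+ω₄ = -8.5000  →  vx = (0.04/4)·-8.5000 = -0.0850
−ω₁+ω₂+ω₃−ω₄ = 0.5000  →  vy = (0.04/4)·0.5000 = 0.0050
−ω₁+ω₂−ω₃+ω₄ = 9.5000  →  ωz = (0.04/0.8000)·9.5000 = 0.4750

(-0.0850, 0.0050, 0.4750)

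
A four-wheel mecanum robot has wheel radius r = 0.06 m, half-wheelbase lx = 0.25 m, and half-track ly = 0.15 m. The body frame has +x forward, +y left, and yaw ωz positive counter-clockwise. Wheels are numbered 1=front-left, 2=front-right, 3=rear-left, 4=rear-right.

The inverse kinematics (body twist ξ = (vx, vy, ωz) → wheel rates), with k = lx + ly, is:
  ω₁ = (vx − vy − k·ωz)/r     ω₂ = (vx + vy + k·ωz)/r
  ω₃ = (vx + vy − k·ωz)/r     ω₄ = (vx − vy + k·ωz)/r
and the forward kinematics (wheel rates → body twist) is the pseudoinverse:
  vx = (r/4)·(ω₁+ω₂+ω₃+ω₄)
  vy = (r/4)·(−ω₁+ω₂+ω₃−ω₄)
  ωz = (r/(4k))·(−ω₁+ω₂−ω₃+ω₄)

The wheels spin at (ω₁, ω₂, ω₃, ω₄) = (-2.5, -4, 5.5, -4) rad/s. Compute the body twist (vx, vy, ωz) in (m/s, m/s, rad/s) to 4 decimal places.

(-0.0750, 0.1200, -0.4125)

k = lx + ly = 0.25 + 0.15 = 0.4000
ω₁+ω₂+ω₃+ω₄ = -5.0000  →  vx = (0.06/4)·-5.0000 = -0.0750
−ω₁+ω₂+ω₃−ω₄ = 8.0000  →  vy = (0.06/4)·8.0000 = 0.1200
−ω₁+ω₂−ω₃+ω₄ = -11.0000  →  ωz = (0.06/1.6000)·-11.0000 = -0.4125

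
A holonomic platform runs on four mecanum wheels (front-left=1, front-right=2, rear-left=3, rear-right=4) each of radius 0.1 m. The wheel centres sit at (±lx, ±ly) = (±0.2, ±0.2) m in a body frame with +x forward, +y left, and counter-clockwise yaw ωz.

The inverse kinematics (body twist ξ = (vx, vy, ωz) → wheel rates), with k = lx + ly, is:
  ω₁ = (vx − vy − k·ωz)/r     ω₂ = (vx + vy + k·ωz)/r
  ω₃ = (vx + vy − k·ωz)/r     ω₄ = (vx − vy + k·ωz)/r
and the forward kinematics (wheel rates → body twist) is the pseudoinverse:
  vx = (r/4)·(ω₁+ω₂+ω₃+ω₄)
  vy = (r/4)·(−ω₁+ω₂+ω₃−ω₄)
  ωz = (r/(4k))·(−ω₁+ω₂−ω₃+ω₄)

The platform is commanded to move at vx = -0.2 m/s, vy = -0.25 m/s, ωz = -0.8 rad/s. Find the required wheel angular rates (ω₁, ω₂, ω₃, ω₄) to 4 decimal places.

(3.7000, -7.7000, -1.3000, -2.7000)

k = lx + ly = 0.2 + 0.2 = 0.4000;  k·ωz = 0.4000·-0.8 = -0.3200
ω₁ (FL) = (vx − vy − k·ωz)/r = 0.3700/0.1 = 3.7000
ω₂ (FR) = (vx + vy + k·ωz)/r = -0.7700/0.1 = -7.7000
ω₃ (RL) = (vx + vy − k·ωz)/r = -0.1300/0.1 = -1.3000
ω₄ (RR) = (vx − vy + k·ωz)/r = -0.2700/0.1 = -2.7000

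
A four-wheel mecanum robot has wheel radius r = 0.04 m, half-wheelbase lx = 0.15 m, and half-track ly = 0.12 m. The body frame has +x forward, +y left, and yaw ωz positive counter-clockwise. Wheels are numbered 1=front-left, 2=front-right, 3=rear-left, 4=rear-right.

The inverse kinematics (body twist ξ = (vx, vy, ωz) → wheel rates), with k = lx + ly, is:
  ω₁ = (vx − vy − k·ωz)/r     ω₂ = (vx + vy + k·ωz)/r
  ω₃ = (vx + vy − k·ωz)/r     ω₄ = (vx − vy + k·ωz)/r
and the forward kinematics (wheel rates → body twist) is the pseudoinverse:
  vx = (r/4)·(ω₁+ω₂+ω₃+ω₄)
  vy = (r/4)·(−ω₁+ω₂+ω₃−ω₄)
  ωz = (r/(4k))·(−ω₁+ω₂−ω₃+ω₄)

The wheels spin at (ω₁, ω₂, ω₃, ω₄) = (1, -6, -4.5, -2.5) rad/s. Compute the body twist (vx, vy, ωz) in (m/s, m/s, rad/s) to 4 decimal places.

k = lx + ly = 0.15 + 0.12 = 0.2700
ω₁+ω₂+ω₃+ω₄ = -12.0000  →  vx = (0.04/4)·-12.0000 = -0.1200
−ω₁+ω₂+ω₃−ω₄ = -9.0000  →  vy = (0.04/4)·-9.0000 = -0.0900
−ω₁+ω₂−ω₃+ω₄ = -5.0000  →  ωz = (0.04/1.0800)·-5.0000 = -0.1852

(-0.1200, -0.0900, -0.1852)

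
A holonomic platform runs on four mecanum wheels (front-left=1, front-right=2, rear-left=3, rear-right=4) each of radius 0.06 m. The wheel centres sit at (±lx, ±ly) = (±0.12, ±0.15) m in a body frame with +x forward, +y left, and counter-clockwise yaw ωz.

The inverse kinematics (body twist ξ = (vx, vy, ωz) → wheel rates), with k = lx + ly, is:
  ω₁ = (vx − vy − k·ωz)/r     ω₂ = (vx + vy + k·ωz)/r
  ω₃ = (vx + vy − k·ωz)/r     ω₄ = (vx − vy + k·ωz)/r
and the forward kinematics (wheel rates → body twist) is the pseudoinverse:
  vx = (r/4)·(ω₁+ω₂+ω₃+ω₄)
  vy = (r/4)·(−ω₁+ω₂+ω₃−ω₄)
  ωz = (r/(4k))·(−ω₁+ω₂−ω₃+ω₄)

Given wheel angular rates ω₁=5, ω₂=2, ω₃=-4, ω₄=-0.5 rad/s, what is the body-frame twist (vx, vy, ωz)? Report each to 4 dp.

(0.0375, -0.0975, 0.0278)

k = lx + ly = 0.12 + 0.15 = 0.2700
ω₁+ω₂+ω₃+ω₄ = 2.5000  →  vx = (0.06/4)·2.5000 = 0.0375
−ω₁+ω₂+ω₃−ω₄ = -6.5000  →  vy = (0.06/4)·-6.5000 = -0.0975
−ω₁+ω₂−ω₃+ω₄ = 0.5000  →  ωz = (0.06/1.0800)·0.5000 = 0.0278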